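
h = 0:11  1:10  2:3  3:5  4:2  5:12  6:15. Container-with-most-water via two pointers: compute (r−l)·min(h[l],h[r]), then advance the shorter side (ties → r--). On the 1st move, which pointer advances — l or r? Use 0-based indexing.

l=0 r=6: min(11,15)*6=66 best=66 *, l++

l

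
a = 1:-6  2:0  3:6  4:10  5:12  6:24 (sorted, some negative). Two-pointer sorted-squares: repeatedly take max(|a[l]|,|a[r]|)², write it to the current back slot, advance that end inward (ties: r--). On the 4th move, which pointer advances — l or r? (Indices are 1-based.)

r

l=1 r=6: |-6|<=|24| out[6]=576, r--
l=1 r=5: |-6|<=|12| out[5]=144, r--
l=1 r=4: |-6|<=|10| out[4]=100, r--
l=1 r=3: |-6|<=|6| out[3]=36, r--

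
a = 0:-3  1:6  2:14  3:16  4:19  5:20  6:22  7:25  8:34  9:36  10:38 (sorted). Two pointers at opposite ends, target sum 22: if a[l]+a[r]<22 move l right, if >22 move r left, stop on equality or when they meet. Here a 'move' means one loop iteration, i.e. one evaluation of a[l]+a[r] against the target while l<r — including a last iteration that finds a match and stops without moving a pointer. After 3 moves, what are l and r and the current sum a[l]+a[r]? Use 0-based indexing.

l=0, r=7, sum=22

[0,10] -3+38=35 >22 → r--
[0,9] -3+36=33 >22 → r--
[0,8] -3+34=31 >22 → r--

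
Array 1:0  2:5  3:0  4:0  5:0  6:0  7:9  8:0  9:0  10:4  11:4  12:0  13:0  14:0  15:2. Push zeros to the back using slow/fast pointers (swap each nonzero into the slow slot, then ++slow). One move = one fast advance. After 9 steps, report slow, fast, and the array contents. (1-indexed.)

slow=3, fast=10, a=[5, 9, 0, 0, 0, 0, 0, 0, 0, 4, 4, 0, 0, 0, 2]

slow=1 fast=1: a[fast]=0, fast++
slow=1 fast=2: a[fast]=5≠0 swap→a[1]=5, slow++,fast++
slow=2 fast=3: a[fast]=0, fast++
slow=2 fast=4: a[fast]=0, fast++
slow=2 fast=5: a[fast]=0, fast++
slow=2 fast=6: a[fast]=0, fast++
slow=2 fast=7: a[fast]=9≠0 swap→a[2]=9, slow++,fast++
slow=3 fast=8: a[fast]=0, fast++
slow=3 fast=9: a[fast]=0, fast++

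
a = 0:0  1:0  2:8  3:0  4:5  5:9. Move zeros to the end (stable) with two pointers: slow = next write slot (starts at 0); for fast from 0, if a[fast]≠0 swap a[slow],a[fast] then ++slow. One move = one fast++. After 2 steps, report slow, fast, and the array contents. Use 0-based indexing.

slow=0, fast=2, a=[0, 0, 8, 0, 5, 9]

(s=0,f=0) a[fast]=0 → fast++
(s=0,f=1) a[fast]=0 → fast++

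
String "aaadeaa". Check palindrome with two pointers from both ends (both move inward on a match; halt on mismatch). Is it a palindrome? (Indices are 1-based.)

l=1 r=7: 'a'=='a', l++,r--
l=2 r=6: 'a'=='a', l++,r--
l=3 r=5: 'a'!='e', stop

not a palindrome (mismatch at 3,5)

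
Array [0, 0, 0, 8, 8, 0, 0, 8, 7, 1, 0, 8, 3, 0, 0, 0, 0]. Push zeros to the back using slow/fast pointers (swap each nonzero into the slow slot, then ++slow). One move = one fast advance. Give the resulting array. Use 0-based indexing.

[8, 8, 8, 7, 1, 8, 3, 0, 0, 0, 0, 0, 0, 0, 0, 0, 0]

(s=0,f=0) a[fast]=0 → fast++
(s=0,f=1) a[fast]=0 → fast++
(s=0,f=2) a[fast]=0 → fast++
(s=0,f=3) a[fast]=8≠0 swap→a[0]=8 → slow++,fast++
(s=1,f=4) a[fast]=8≠0 swap→a[1]=8 → slow++,fast++
(s=2,f=5) a[fast]=0 → fast++
(s=2,f=6) a[fast]=0 → fast++
(s=2,f=7) a[fast]=8≠0 swap→a[2]=8 → slow++,fast++
(s=3,f=8) a[fast]=7≠0 swap→a[3]=7 → slow++,fast++
(s=4,f=9) a[fast]=1≠0 swap→a[4]=1 → slow++,fast++
(s=5,f=10) a[fast]=0 → fast++
(s=5,f=11) a[fast]=8≠0 swap→a[5]=8 → slow++,fast++
(s=6,f=12) a[fast]=3≠0 swap→a[6]=3 → slow++,fast++
(s=7,f=13) a[fast]=0 → fast++
(s=7,f=14) a[fast]=0 → fast++
(s=7,f=15) a[fast]=0 → fast++
(s=7,f=16) a[fast]=0 → fast++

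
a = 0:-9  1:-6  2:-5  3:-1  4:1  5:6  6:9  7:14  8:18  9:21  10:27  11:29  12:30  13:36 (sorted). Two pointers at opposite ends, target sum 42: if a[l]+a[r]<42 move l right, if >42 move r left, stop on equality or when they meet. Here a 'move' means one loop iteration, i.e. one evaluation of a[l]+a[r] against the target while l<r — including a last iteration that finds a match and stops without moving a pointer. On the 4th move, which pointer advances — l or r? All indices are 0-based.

l=0 r=13: -9+36=27 <42, l++
l=1 r=13: -6+36=30 <42, l++
l=2 r=13: -5+36=31 <42, l++
l=3 r=13: -1+36=35 <42, l++

l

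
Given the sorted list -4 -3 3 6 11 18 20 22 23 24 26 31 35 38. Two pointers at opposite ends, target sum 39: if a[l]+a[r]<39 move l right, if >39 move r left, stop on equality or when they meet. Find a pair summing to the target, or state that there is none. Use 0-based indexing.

[0,13] -4+38=34 <39 → l++
[1,13] -3+38=35 <39 → l++
[2,13] 3+38=41 >39 → r--
[2,12] 3+35=38 <39 → l++
[3,12] 6+35=41 >39 → r--
[3,11] 6+31=37 <39 → l++
[4,11] 11+31=42 >39 → r--
[4,10] 11+26=37 <39 → l++
[5,10] 18+26=44 >39 → r--
[5,9] 18+24=42 >39 → r--
[5,8] 18+23=41 >39 → r--
[5,7] 18+22=40 >39 → r--
[5,6] 18+20=38 <39 → l++

no pair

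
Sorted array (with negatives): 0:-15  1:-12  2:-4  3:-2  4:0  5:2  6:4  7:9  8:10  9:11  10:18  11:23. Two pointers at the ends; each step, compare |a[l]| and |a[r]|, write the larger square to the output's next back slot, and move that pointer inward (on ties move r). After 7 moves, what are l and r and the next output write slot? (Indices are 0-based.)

l=2, r=6, next write slot=4

[0,11] |-15|<=|23| out[11]=529 → r--
[0,10] |-15|<=|18| out[10]=324 → r--
[0,9] |-15|>|11| out[9]=225 → l++
[1,9] |-12|>|11| out[8]=144 → l++
[2,9] |-4|<=|11| out[7]=121 → r--
[2,8] |-4|<=|10| out[6]=100 → r--
[2,7] |-4|<=|9| out[5]=81 → r--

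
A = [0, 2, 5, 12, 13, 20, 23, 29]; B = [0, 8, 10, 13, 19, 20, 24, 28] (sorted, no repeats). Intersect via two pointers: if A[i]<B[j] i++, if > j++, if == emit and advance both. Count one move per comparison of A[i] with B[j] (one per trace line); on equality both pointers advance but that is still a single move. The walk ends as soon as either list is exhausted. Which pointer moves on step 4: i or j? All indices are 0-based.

i=0 j=0: 0==0 emit, i++,j++
i=1 j=1: 2<8, i++
i=2 j=1: 5<8, i++
i=3 j=1: 12>8, j++

j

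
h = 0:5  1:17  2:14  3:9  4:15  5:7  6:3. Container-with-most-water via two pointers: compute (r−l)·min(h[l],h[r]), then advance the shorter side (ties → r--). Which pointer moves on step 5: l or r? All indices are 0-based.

l=0 r=6: min(5,3)*6=18 best=18 *, r--
l=0 r=5: min(5,7)*5=25 best=25 *, l++
l=1 r=5: min(17,7)*4=28 best=28 *, r--
l=1 r=4: min(17,15)*3=45 best=45 *, r--
l=1 r=3: min(17,9)*2=18 best=45, r--

r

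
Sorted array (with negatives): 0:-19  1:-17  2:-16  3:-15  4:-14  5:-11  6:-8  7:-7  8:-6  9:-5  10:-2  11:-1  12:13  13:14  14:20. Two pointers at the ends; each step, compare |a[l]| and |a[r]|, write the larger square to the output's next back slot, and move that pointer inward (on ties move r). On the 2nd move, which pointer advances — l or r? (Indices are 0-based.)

l=0 r=14: |-19|<=|20| out[14]=400, r--
l=0 r=13: |-19|>|14| out[13]=361, l++

l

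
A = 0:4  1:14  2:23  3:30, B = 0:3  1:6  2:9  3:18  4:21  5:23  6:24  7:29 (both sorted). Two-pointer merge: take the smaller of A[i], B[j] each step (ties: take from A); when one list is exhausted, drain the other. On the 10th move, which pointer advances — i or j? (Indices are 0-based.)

[i=0,j=0] A[i]=4>B[j]=3 take 3 → j++
[i=0,j=1] A[i]=4<=B[j]=6 take 4 → i++
[i=1,j=1] A[i]=14>B[j]=6 take 6 → j++
[i=1,j=2] A[i]=14>B[j]=9 take 9 → j++
[i=1,j=3] A[i]=14<=B[j]=18 take 14 → i++
[i=2,j=3] A[i]=23>B[j]=18 take 18 → j++
[i=2,j=4] A[i]=23>B[j]=21 take 21 → j++
[i=2,j=5] A[i]=23<=B[j]=23 take 23 → i++
[i=3,j=5] A[i]=30>B[j]=23 take 23 → j++
[i=3,j=6] A[i]=30>B[j]=24 take 24 → j++

j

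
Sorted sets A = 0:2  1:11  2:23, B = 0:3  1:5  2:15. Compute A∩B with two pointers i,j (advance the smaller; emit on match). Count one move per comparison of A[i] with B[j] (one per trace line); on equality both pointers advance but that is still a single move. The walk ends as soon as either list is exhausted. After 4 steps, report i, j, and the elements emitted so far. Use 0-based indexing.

i=2, j=2, emitted=[]

[i=0,j=0] 2<3 → i++
[i=1,j=0] 11>3 → j++
[i=1,j=1] 11>5 → j++
[i=1,j=2] 11<15 → i++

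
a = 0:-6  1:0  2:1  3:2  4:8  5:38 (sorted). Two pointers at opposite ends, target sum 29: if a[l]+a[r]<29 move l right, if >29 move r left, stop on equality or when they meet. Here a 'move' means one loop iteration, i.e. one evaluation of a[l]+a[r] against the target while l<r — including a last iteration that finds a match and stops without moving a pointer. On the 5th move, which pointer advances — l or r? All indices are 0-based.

l

l=0 r=5: -6+38=32 >29, r--
l=0 r=4: -6+8=2 <29, l++
l=1 r=4: 0+8=8 <29, l++
l=2 r=4: 1+8=9 <29, l++
l=3 r=4: 2+8=10 <29, l++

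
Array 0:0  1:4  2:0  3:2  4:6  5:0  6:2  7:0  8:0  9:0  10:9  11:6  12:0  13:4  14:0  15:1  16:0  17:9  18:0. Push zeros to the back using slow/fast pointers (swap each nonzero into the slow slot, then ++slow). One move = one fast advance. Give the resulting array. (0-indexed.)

(s=0,f=0) a[fast]=0 → fast++
(s=0,f=1) a[fast]=4≠0 swap→a[0]=4 → slow++,fast++
(s=1,f=2) a[fast]=0 → fast++
(s=1,f=3) a[fast]=2≠0 swap→a[1]=2 → slow++,fast++
(s=2,f=4) a[fast]=6≠0 swap→a[2]=6 → slow++,fast++
(s=3,f=5) a[fast]=0 → fast++
(s=3,f=6) a[fast]=2≠0 swap→a[3]=2 → slow++,fast++
(s=4,f=7) a[fast]=0 → fast++
(s=4,f=8) a[fast]=0 → fast++
(s=4,f=9) a[fast]=0 → fast++
(s=4,f=10) a[fast]=9≠0 swap→a[4]=9 → slow++,fast++
(s=5,f=11) a[fast]=6≠0 swap→a[5]=6 → slow++,fast++
(s=6,f=12) a[fast]=0 → fast++
(s=6,f=13) a[fast]=4≠0 swap→a[6]=4 → slow++,fast++
(s=7,f=14) a[fast]=0 → fast++
(s=7,f=15) a[fast]=1≠0 swap→a[7]=1 → slow++,fast++
(s=8,f=16) a[fast]=0 → fast++
(s=8,f=17) a[fast]=9≠0 swap→a[8]=9 → slow++,fast++
(s=9,f=18) a[fast]=0 → fast++

[4, 2, 6, 2, 9, 6, 4, 1, 9, 0, 0, 0, 0, 0, 0, 0, 0, 0, 0]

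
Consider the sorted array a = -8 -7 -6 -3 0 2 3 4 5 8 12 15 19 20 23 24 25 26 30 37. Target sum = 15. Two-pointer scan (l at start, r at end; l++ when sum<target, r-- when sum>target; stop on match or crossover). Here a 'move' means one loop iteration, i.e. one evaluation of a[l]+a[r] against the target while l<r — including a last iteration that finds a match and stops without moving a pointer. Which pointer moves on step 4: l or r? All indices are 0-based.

r

[0,19] -8+37=29 >15 → r--
[0,18] -8+30=22 >15 → r--
[0,17] -8+26=18 >15 → r--
[0,16] -8+25=17 >15 → r--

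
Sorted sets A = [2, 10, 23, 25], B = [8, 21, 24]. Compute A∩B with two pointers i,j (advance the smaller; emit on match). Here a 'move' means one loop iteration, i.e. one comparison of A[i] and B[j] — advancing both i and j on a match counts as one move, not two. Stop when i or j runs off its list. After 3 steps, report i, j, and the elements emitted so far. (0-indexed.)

[i=0,j=0] 2<8 → i++
[i=1,j=0] 10>8 → j++
[i=1,j=1] 10<21 → i++

i=2, j=1, emitted=[]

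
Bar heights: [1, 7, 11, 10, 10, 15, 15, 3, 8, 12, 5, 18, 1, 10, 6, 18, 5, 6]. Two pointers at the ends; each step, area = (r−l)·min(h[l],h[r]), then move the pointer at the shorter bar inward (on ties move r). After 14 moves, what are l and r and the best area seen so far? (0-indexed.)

l=11, r=14, best area=150

l=0 r=17: min(1,6)*17=17 best=17 *, l++
l=1 r=17: min(7,6)*16=96 best=96 *, r--
l=1 r=16: min(7,5)*15=75 best=96, r--
l=1 r=15: min(7,18)*14=98 best=98 *, l++
l=2 r=15: min(11,18)*13=143 best=143 *, l++
l=3 r=15: min(10,18)*12=120 best=143, l++
l=4 r=15: min(10,18)*11=110 best=143, l++
l=5 r=15: min(15,18)*10=150 best=150 *, l++
l=6 r=15: min(15,18)*9=135 best=150, l++
l=7 r=15: min(3,18)*8=24 best=150, l++
l=8 r=15: min(8,18)*7=56 best=150, l++
l=9 r=15: min(12,18)*6=72 best=150, l++
l=10 r=15: min(5,18)*5=25 best=150, l++
l=11 r=15: min(18,18)*4=72 best=150, r--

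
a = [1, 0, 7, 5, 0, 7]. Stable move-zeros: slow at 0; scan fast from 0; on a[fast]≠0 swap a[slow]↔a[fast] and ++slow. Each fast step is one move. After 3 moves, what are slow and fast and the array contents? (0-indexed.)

(s=0,f=0) a[fast]=1≠0 swap→a[0]=1 → slow++,fast++
(s=1,f=1) a[fast]=0 → fast++
(s=1,f=2) a[fast]=7≠0 swap→a[1]=7 → slow++,fast++

slow=2, fast=3, a=[1, 7, 0, 5, 0, 7]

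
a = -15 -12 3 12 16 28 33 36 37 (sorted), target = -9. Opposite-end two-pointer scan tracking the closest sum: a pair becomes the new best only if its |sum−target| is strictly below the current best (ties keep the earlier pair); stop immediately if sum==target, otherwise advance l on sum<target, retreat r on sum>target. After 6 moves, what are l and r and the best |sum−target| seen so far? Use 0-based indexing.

l=0 r=8: -15+37=22 d=31 *, r--
l=0 r=7: -15+36=21 d=30 *, r--
l=0 r=6: -15+33=18 d=27 *, r--
l=0 r=5: -15+28=13 d=22 *, r--
l=0 r=4: -15+16=1 d=10 *, r--
l=0 r=3: -15+12=-3 d=6 *, r--

l=0, r=2, best |Δ|=6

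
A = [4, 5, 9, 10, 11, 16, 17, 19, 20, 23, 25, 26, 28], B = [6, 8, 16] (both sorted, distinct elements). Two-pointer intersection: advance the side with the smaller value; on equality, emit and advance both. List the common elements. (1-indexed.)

i=1 j=1: 4<6, i++
i=2 j=1: 5<6, i++
i=3 j=1: 9>6, j++
i=3 j=2: 9>8, j++
i=3 j=3: 9<16, i++
i=4 j=3: 10<16, i++
i=5 j=3: 11<16, i++
i=6 j=3: 16==16 emit, i++,j++

intersection = [16]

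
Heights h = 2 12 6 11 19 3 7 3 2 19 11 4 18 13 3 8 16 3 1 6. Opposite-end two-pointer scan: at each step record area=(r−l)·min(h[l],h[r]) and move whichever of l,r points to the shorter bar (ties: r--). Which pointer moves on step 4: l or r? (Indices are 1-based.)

r

l=1 r=20: min(2,6)*19=38 best=38 *, l++
l=2 r=20: min(12,6)*18=108 best=108 *, r--
l=2 r=19: min(12,1)*17=17 best=108, r--
l=2 r=18: min(12,3)*16=48 best=108, r--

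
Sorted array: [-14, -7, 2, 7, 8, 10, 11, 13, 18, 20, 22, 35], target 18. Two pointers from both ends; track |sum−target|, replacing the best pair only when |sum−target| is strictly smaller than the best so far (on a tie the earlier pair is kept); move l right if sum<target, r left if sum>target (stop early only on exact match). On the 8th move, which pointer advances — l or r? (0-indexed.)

r

l=0 r=11: -14+35=21 d=3 *, r--
l=0 r=10: -14+22=8 d=10, l++
l=1 r=10: -7+22=15 d=3, l++
l=2 r=10: 2+22=24 d=6, r--
l=2 r=9: 2+20=22 d=4, r--
l=2 r=8: 2+18=20 d=2 *, r--
l=2 r=7: 2+13=15 d=3, l++
l=3 r=7: 7+13=20 d=2, r--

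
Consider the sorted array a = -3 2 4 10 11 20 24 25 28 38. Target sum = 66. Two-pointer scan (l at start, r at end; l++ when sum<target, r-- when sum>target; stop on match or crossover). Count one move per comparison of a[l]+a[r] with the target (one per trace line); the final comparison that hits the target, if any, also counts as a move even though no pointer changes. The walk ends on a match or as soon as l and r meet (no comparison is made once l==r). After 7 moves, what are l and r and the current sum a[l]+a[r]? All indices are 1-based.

l=8, r=10, sum=63

[1,10] -3+38=35 <66 → l++
[2,10] 2+38=40 <66 → l++
[3,10] 4+38=42 <66 → l++
[4,10] 10+38=48 <66 → l++
[5,10] 11+38=49 <66 → l++
[6,10] 20+38=58 <66 → l++
[7,10] 24+38=62 <66 → l++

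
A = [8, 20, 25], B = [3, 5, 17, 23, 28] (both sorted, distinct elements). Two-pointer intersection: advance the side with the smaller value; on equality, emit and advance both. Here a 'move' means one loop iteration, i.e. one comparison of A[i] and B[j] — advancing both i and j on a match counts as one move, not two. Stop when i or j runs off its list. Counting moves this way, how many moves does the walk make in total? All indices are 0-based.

[i=0,j=0] 8>3 → j++
[i=0,j=1] 8>5 → j++
[i=0,j=2] 8<17 → i++
[i=1,j=2] 20>17 → j++
[i=1,j=3] 20<23 → i++
[i=2,j=3] 25>23 → j++
[i=2,j=4] 25<28 → i++

7 moves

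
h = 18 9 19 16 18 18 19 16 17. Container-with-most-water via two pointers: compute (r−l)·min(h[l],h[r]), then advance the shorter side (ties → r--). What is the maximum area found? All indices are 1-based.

l=1 r=9: min(18,17)*8=136 best=136 *, r--
l=1 r=8: min(18,16)*7=112 best=136, r--
l=1 r=7: min(18,19)*6=108 best=136, l++
l=2 r=7: min(9,19)*5=45 best=136, l++
l=3 r=7: min(19,19)*4=76 best=136, r--
l=3 r=6: min(19,18)*3=54 best=136, r--
l=3 r=5: min(19,18)*2=36 best=136, r--
l=3 r=4: min(19,16)*1=16 best=136, r--

max area = 136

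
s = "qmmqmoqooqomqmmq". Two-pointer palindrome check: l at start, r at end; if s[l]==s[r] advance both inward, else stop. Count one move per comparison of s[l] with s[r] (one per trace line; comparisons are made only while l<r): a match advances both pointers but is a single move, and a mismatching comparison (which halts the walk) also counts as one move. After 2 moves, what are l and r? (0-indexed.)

l=2, r=13

[0,15] 'q'=='q' → l++,r--
[1,14] 'm'=='m' → l++,r--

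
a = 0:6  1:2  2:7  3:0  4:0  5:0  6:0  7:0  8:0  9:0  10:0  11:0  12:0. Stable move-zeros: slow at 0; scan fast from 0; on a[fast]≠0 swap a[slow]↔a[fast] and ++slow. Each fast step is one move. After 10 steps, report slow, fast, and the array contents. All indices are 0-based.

slow=3, fast=10, a=[6, 2, 7, 0, 0, 0, 0, 0, 0, 0, 0, 0, 0]

slow=0 fast=0: a[fast]=6≠0 swap→a[0]=6, slow++,fast++
slow=1 fast=1: a[fast]=2≠0 swap→a[1]=2, slow++,fast++
slow=2 fast=2: a[fast]=7≠0 swap→a[2]=7, slow++,fast++
slow=3 fast=3: a[fast]=0, fast++
slow=3 fast=4: a[fast]=0, fast++
slow=3 fast=5: a[fast]=0, fast++
slow=3 fast=6: a[fast]=0, fast++
slow=3 fast=7: a[fast]=0, fast++
slow=3 fast=8: a[fast]=0, fast++
slow=3 fast=9: a[fast]=0, fast++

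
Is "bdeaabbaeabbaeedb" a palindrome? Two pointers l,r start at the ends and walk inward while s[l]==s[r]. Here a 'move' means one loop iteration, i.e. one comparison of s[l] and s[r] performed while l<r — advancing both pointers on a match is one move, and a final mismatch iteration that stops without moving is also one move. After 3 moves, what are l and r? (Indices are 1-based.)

[1,17] 'b'=='b' → l++,r--
[2,16] 'd'=='d' → l++,r--
[3,15] 'e'=='e' → l++,r--

l=4, r=14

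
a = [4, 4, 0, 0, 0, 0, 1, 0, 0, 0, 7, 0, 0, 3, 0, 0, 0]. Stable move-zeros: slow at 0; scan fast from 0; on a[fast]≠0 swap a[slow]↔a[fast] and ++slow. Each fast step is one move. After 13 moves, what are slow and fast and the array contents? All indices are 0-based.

slow=0 fast=0: a[fast]=4≠0 swap→a[0]=4, slow++,fast++
slow=1 fast=1: a[fast]=4≠0 swap→a[1]=4, slow++,fast++
slow=2 fast=2: a[fast]=0, fast++
slow=2 fast=3: a[fast]=0, fast++
slow=2 fast=4: a[fast]=0, fast++
slow=2 fast=5: a[fast]=0, fast++
slow=2 fast=6: a[fast]=1≠0 swap→a[2]=1, slow++,fast++
slow=3 fast=7: a[fast]=0, fast++
slow=3 fast=8: a[fast]=0, fast++
slow=3 fast=9: a[fast]=0, fast++
slow=3 fast=10: a[fast]=7≠0 swap→a[3]=7, slow++,fast++
slow=4 fast=11: a[fast]=0, fast++
slow=4 fast=12: a[fast]=0, fast++

slow=4, fast=13, a=[4, 4, 1, 7, 0, 0, 0, 0, 0, 0, 0, 0, 0, 3, 0, 0, 0]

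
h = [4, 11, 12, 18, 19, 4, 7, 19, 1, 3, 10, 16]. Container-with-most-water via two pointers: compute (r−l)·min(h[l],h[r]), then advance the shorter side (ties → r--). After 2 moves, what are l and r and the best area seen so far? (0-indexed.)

l=2, r=11, best area=110

l=0 r=11: min(4,16)*11=44 best=44 *, l++
l=1 r=11: min(11,16)*10=110 best=110 *, l++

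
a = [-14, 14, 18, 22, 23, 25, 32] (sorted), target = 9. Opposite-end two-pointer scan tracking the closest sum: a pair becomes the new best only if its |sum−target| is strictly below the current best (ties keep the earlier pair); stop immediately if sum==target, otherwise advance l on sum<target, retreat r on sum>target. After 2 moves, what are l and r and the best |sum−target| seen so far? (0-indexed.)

l=0, r=4, best |Δ|=2

[0,6] -14+32=18 d=9 * → r--
[0,5] -14+25=11 d=2 * → r--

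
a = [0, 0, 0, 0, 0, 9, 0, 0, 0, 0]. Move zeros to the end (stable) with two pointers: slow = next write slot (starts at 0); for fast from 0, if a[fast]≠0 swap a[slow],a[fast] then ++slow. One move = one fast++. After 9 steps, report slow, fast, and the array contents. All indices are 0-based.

slow=1, fast=9, a=[9, 0, 0, 0, 0, 0, 0, 0, 0, 0]

slow=0 fast=0: a[fast]=0, fast++
slow=0 fast=1: a[fast]=0, fast++
slow=0 fast=2: a[fast]=0, fast++
slow=0 fast=3: a[fast]=0, fast++
slow=0 fast=4: a[fast]=0, fast++
slow=0 fast=5: a[fast]=9≠0 swap→a[0]=9, slow++,fast++
slow=1 fast=6: a[fast]=0, fast++
slow=1 fast=7: a[fast]=0, fast++
slow=1 fast=8: a[fast]=0, fast++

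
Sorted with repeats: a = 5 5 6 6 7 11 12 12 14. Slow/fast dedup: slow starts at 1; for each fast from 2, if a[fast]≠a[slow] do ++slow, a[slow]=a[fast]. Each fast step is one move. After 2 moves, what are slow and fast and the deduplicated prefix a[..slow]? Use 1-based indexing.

slow=1 fast=2: a[fast]=5=a[slow] dup, fast++
slow=1 fast=3: a[fast]=6≠a[slow]=5 write a[2]=6, slow++,fast++

slow=2, fast=4, prefix=[5, 6]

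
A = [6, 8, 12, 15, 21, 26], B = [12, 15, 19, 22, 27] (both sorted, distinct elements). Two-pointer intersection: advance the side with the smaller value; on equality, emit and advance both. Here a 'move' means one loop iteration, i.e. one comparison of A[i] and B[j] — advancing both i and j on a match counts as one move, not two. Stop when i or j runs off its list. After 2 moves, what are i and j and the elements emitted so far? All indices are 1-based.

i=3, j=1, emitted=[]

[i=1,j=1] 6<12 → i++
[i=2,j=1] 8<12 → i++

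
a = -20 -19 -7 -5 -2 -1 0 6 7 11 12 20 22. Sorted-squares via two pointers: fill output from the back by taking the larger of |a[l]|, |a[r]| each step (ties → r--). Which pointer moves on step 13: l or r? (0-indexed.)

r

[0,12] |-20|<=|22| out[12]=484 → r--
[0,11] |-20|<=|20| out[11]=400 → r--
[0,10] |-20|>|12| out[10]=400 → l++
[1,10] |-19|>|12| out[9]=361 → l++
[2,10] |-7|<=|12| out[8]=144 → r--
[2,9] |-7|<=|11| out[7]=121 → r--
[2,8] |-7|<=|7| out[6]=49 → r--
[2,7] |-7|>|6| out[5]=49 → l++
[3,7] |-5|<=|6| out[4]=36 → r--
[3,6] |-5|>|0| out[3]=25 → l++
[4,6] |-2|>|0| out[2]=4 → l++
[5,6] |-1|>|0| out[1]=1 → l++
[6,6] |0|<=|0| out[0]=0 → r--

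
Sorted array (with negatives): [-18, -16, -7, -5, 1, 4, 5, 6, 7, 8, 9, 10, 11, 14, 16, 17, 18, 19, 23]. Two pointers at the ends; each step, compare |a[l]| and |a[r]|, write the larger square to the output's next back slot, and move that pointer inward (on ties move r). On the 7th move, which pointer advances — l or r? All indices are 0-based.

l

[0,18] |-18|<=|23| out[18]=529 → r--
[0,17] |-18|<=|19| out[17]=361 → r--
[0,16] |-18|<=|18| out[16]=324 → r--
[0,15] |-18|>|17| out[15]=324 → l++
[1,15] |-16|<=|17| out[14]=289 → r--
[1,14] |-16|<=|16| out[13]=256 → r--
[1,13] |-16|>|14| out[12]=256 → l++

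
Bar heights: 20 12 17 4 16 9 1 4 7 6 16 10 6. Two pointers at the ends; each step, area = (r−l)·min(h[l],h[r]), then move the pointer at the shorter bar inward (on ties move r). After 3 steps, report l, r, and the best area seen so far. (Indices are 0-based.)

l=0 r=12: min(20,6)*12=72 best=72 *, r--
l=0 r=11: min(20,10)*11=110 best=110 *, r--
l=0 r=10: min(20,16)*10=160 best=160 *, r--

l=0, r=9, best area=160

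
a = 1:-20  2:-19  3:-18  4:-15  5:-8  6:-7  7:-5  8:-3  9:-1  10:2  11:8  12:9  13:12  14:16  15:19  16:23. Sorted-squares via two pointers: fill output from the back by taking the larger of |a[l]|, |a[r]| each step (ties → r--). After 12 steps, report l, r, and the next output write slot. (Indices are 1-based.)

l=7, r=10, next write slot=4

l=1 r=16: |-20|<=|23| out[16]=529, r--
l=1 r=15: |-20|>|19| out[15]=400, l++
l=2 r=15: |-19|<=|19| out[14]=361, r--
l=2 r=14: |-19|>|16| out[13]=361, l++
l=3 r=14: |-18|>|16| out[12]=324, l++
l=4 r=14: |-15|<=|16| out[11]=256, r--
l=4 r=13: |-15|>|12| out[10]=225, l++
l=5 r=13: |-8|<=|12| out[9]=144, r--
l=5 r=12: |-8|<=|9| out[8]=81, r--
l=5 r=11: |-8|<=|8| out[7]=64, r--
l=5 r=10: |-8|>|2| out[6]=64, l++
l=6 r=10: |-7|>|2| out[5]=49, l++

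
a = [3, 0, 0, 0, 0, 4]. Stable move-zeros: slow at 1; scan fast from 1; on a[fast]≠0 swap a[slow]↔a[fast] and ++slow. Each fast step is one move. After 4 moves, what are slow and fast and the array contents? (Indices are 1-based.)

slow=1 fast=1: a[fast]=3≠0 swap→a[1]=3, slow++,fast++
slow=2 fast=2: a[fast]=0, fast++
slow=2 fast=3: a[fast]=0, fast++
slow=2 fast=4: a[fast]=0, fast++

slow=2, fast=5, a=[3, 0, 0, 0, 0, 4]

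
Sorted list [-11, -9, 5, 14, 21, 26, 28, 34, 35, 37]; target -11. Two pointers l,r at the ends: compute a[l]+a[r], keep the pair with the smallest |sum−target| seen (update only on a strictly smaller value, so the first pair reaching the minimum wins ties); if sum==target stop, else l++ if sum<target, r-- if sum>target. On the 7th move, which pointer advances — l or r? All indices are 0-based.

l=0 r=9: -11+37=26 d=37 *, r--
l=0 r=8: -11+35=24 d=35 *, r--
l=0 r=7: -11+34=23 d=34 *, r--
l=0 r=6: -11+28=17 d=28 *, r--
l=0 r=5: -11+26=15 d=26 *, r--
l=0 r=4: -11+21=10 d=21 *, r--
l=0 r=3: -11+14=3 d=14 *, r--

r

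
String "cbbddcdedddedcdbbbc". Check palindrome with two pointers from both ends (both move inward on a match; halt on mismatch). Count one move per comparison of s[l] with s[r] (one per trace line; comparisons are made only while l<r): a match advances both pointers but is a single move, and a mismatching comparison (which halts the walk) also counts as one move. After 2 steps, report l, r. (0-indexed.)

l=0 r=18: 'c'=='c', l++,r--
l=1 r=17: 'b'=='b', l++,r--

l=2, r=16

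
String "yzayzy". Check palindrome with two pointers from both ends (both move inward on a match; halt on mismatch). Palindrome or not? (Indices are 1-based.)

l=1 r=6: 'y'=='y', l++,r--
l=2 r=5: 'z'=='z', l++,r--
l=3 r=4: 'a'!='y', stop

not a palindrome (mismatch at 3,4)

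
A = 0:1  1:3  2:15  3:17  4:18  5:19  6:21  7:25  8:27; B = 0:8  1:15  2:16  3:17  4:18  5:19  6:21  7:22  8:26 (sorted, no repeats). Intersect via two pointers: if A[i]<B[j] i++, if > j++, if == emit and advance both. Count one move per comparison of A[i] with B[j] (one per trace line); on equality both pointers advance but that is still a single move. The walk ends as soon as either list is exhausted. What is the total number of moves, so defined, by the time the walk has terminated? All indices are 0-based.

i=0 j=0: 1<8, i++
i=1 j=0: 3<8, i++
i=2 j=0: 15>8, j++
i=2 j=1: 15==15 emit, i++,j++
i=3 j=2: 17>16, j++
i=3 j=3: 17==17 emit, i++,j++
i=4 j=4: 18==18 emit, i++,j++
i=5 j=5: 19==19 emit, i++,j++
i=6 j=6: 21==21 emit, i++,j++
i=7 j=7: 25>22, j++
i=7 j=8: 25<26, i++
i=8 j=8: 27>26, j++

12 moves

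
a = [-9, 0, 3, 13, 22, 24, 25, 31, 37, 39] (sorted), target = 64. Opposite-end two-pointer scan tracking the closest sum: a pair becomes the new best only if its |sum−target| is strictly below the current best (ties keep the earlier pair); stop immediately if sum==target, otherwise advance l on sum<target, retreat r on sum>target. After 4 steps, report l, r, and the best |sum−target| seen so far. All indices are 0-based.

l=4, r=9, best |Δ|=12

l=0 r=9: -9+39=30 d=34 *, l++
l=1 r=9: 0+39=39 d=25 *, l++
l=2 r=9: 3+39=42 d=22 *, l++
l=3 r=9: 13+39=52 d=12 *, l++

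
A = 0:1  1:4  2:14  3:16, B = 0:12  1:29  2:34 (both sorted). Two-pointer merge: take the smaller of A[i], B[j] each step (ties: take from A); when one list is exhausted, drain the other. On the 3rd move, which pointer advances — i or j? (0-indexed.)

j

[i=0,j=0] A[i]=1<=B[j]=12 take 1 → i++
[i=1,j=0] A[i]=4<=B[j]=12 take 4 → i++
[i=2,j=0] A[i]=14>B[j]=12 take 12 → j++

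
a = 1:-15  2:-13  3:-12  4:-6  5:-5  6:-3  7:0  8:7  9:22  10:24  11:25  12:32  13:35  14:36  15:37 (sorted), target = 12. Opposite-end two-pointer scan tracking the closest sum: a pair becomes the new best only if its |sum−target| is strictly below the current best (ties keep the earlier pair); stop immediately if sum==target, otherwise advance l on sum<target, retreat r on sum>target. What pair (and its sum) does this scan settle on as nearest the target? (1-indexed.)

[1,15] -15+37=22 d=10 * → r--
[1,14] -15+36=21 d=9 * → r--
[1,13] -15+35=20 d=8 * → r--
[1,12] -15+32=17 d=5 * → r--
[1,11] -15+25=10 d=2 * → l++
[2,11] -13+25=12 d=0 * → stop

pair (-13, 25) with sum 12 (|Δ|=0)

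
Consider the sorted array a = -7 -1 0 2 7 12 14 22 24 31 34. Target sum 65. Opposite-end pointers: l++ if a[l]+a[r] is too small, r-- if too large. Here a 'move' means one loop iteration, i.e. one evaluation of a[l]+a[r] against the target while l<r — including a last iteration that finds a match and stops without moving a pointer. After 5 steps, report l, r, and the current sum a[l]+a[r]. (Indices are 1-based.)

l=6, r=11, sum=46

l=1 r=11: -7+34=27 <65, l++
l=2 r=11: -1+34=33 <65, l++
l=3 r=11: 0+34=34 <65, l++
l=4 r=11: 2+34=36 <65, l++
l=5 r=11: 7+34=41 <65, l++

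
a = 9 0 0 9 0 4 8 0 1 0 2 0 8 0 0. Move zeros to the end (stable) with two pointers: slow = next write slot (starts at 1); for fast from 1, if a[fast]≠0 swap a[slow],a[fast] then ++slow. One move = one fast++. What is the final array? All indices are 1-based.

[9, 9, 4, 8, 1, 2, 8, 0, 0, 0, 0, 0, 0, 0, 0]

slow=1 fast=1: a[fast]=9≠0 swap→a[1]=9, slow++,fast++
slow=2 fast=2: a[fast]=0, fast++
slow=2 fast=3: a[fast]=0, fast++
slow=2 fast=4: a[fast]=9≠0 swap→a[2]=9, slow++,fast++
slow=3 fast=5: a[fast]=0, fast++
slow=3 fast=6: a[fast]=4≠0 swap→a[3]=4, slow++,fast++
slow=4 fast=7: a[fast]=8≠0 swap→a[4]=8, slow++,fast++
slow=5 fast=8: a[fast]=0, fast++
slow=5 fast=9: a[fast]=1≠0 swap→a[5]=1, slow++,fast++
slow=6 fast=10: a[fast]=0, fast++
slow=6 fast=11: a[fast]=2≠0 swap→a[6]=2, slow++,fast++
slow=7 fast=12: a[fast]=0, fast++
slow=7 fast=13: a[fast]=8≠0 swap→a[7]=8, slow++,fast++
slow=8 fast=14: a[fast]=0, fast++
slow=8 fast=15: a[fast]=0, fast++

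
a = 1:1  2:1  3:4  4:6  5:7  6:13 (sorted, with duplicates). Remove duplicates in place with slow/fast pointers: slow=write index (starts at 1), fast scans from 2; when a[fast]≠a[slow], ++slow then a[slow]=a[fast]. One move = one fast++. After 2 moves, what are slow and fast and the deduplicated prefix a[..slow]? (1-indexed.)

(s=1,f=2) a[fast]=1=a[slow] dup → fast++
(s=1,f=3) a[fast]=4≠a[slow]=1 write a[2]=4 → slow++,fast++

slow=2, fast=4, prefix=[1, 4]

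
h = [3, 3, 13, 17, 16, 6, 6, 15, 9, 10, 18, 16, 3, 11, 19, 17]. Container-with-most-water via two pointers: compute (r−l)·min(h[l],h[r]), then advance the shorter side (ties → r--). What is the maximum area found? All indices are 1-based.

max area = 204

[1,16] min(3,17)*15=45 best=45 * → l++
[2,16] min(3,17)*14=42 best=45 → l++
[3,16] min(13,17)*13=169 best=169 * → l++
[4,16] min(17,17)*12=204 best=204 * → r--
[4,15] min(17,19)*11=187 best=204 → l++
[5,15] min(16,19)*10=160 best=204 → l++
[6,15] min(6,19)*9=54 best=204 → l++
[7,15] min(6,19)*8=48 best=204 → l++
[8,15] min(15,19)*7=105 best=204 → l++
[9,15] min(9,19)*6=54 best=204 → l++
[10,15] min(10,19)*5=50 best=204 → l++
[11,15] min(18,19)*4=72 best=204 → l++
[12,15] min(16,19)*3=48 best=204 → l++
[13,15] min(3,19)*2=6 best=204 → l++
[14,15] min(11,19)*1=11 best=204 → l++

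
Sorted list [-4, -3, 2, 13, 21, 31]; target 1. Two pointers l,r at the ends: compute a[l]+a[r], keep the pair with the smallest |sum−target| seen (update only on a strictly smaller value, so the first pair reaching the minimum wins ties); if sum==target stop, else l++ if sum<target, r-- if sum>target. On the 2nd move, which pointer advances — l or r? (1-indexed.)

r

l=1 r=6: -4+31=27 d=26 *, r--
l=1 r=5: -4+21=17 d=16 *, r--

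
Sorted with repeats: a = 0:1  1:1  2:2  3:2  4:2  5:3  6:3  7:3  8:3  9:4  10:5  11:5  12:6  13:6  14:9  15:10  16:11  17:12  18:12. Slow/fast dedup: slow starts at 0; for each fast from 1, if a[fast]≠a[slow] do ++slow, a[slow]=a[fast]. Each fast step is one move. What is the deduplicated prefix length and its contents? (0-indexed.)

(s=0,f=1) a[fast]=1=a[slow] dup → fast++
(s=0,f=2) a[fast]=2≠a[slow]=1 write a[1]=2 → slow++,fast++
(s=1,f=3) a[fast]=2=a[slow] dup → fast++
(s=1,f=4) a[fast]=2=a[slow] dup → fast++
(s=1,f=5) a[fast]=3≠a[slow]=2 write a[2]=3 → slow++,fast++
(s=2,f=6) a[fast]=3=a[slow] dup → fast++
(s=2,f=7) a[fast]=3=a[slow] dup → fast++
(s=2,f=8) a[fast]=3=a[slow] dup → fast++
(s=2,f=9) a[fast]=4≠a[slow]=3 write a[3]=4 → slow++,fast++
(s=3,f=10) a[fast]=5≠a[slow]=4 write a[4]=5 → slow++,fast++
(s=4,f=11) a[fast]=5=a[slow] dup → fast++
(s=4,f=12) a[fast]=6≠a[slow]=5 write a[5]=6 → slow++,fast++
(s=5,f=13) a[fast]=6=a[slow] dup → fast++
(s=5,f=14) a[fast]=9≠a[slow]=6 write a[6]=9 → slow++,fast++
(s=6,f=15) a[fast]=10≠a[slow]=9 write a[7]=10 → slow++,fast++
(s=7,f=16) a[fast]=11≠a[slow]=10 write a[8]=11 → slow++,fast++
(s=8,f=17) a[fast]=12≠a[slow]=11 write a[9]=12 → slow++,fast++
(s=9,f=18) a[fast]=12=a[slow] dup → fast++

length 10; prefix = [1, 2, 3, 4, 5, 6, 9, 10, 11, 12]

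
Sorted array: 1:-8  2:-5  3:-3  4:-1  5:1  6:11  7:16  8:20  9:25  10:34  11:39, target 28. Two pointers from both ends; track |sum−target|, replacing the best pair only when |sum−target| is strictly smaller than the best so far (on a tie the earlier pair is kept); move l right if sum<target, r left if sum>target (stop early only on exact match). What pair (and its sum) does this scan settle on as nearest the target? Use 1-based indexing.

[1,11] -8+39=31 d=3 * → r--
[1,10] -8+34=26 d=2 * → l++
[2,10] -5+34=29 d=1 * → r--
[2,9] -5+25=20 d=8 → l++
[3,9] -3+25=22 d=6 → l++
[4,9] -1+25=24 d=4 → l++
[5,9] 1+25=26 d=2 → l++
[6,9] 11+25=36 d=8 → r--
[6,8] 11+20=31 d=3 → r--
[6,7] 11+16=27 d=1 → l++

pair (-5, 34) with sum 29 (|Δ|=1)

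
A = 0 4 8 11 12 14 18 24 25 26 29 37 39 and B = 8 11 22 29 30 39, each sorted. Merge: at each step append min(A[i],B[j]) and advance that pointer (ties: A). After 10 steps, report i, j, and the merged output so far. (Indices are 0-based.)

i=7, j=3, merged so far=[0, 4, 8, 8, 11, 11, 12, 14, 18, 22]

i=0 j=0: A[i]=0<=B[j]=8 take 0, i++
i=1 j=0: A[i]=4<=B[j]=8 take 4, i++
i=2 j=0: A[i]=8<=B[j]=8 take 8, i++
i=3 j=0: A[i]=11>B[j]=8 take 8, j++
i=3 j=1: A[i]=11<=B[j]=11 take 11, i++
i=4 j=1: A[i]=12>B[j]=11 take 11, j++
i=4 j=2: A[i]=12<=B[j]=22 take 12, i++
i=5 j=2: A[i]=14<=B[j]=22 take 14, i++
i=6 j=2: A[i]=18<=B[j]=22 take 18, i++
i=7 j=2: A[i]=24>B[j]=22 take 22, j++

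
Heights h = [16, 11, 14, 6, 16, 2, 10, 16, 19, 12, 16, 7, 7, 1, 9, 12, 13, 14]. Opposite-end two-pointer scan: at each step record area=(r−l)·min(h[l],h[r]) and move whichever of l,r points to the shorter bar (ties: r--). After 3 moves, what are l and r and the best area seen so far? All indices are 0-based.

l=0 r=17: min(16,14)*17=238 best=238 *, r--
l=0 r=16: min(16,13)*16=208 best=238, r--
l=0 r=15: min(16,12)*15=180 best=238, r--

l=0, r=14, best area=238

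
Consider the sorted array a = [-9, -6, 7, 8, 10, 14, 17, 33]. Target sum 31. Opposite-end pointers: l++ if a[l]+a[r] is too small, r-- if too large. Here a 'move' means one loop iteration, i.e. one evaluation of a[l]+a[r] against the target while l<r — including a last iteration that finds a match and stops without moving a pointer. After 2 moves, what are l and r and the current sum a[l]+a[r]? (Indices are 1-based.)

l=1 r=8: -9+33=24 <31, l++
l=2 r=8: -6+33=27 <31, l++

l=3, r=8, sum=40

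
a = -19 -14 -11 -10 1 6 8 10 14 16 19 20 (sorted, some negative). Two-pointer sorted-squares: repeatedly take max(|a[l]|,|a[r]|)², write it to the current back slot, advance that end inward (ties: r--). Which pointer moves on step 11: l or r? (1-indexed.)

l=1 r=12: |-19|<=|20| out[12]=400, r--
l=1 r=11: |-19|<=|19| out[11]=361, r--
l=1 r=10: |-19|>|16| out[10]=361, l++
l=2 r=10: |-14|<=|16| out[9]=256, r--
l=2 r=9: |-14|<=|14| out[8]=196, r--
l=2 r=8: |-14|>|10| out[7]=196, l++
l=3 r=8: |-11|>|10| out[6]=121, l++
l=4 r=8: |-10|<=|10| out[5]=100, r--
l=4 r=7: |-10|>|8| out[4]=100, l++
l=5 r=7: |1|<=|8| out[3]=64, r--
l=5 r=6: |1|<=|6| out[2]=36, r--

r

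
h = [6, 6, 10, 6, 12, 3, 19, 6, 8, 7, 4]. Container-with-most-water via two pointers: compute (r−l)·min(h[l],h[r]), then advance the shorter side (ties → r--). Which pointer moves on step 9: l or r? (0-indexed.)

[0,10] min(6,4)*10=40 best=40 * → r--
[0,9] min(6,7)*9=54 best=54 * → l++
[1,9] min(6,7)*8=48 best=54 → l++
[2,9] min(10,7)*7=49 best=54 → r--
[2,8] min(10,8)*6=48 best=54 → r--
[2,7] min(10,6)*5=30 best=54 → r--
[2,6] min(10,19)*4=40 best=54 → l++
[3,6] min(6,19)*3=18 best=54 → l++
[4,6] min(12,19)*2=24 best=54 → l++

l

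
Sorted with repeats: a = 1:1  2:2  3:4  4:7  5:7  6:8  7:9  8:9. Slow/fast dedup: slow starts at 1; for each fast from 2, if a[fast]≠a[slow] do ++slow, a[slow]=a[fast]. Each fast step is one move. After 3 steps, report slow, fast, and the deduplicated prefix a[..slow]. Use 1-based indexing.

slow=4, fast=5, prefix=[1, 2, 4, 7]

(s=1,f=2) a[fast]=2≠a[slow]=1 write a[2]=2 → slow++,fast++
(s=2,f=3) a[fast]=4≠a[slow]=2 write a[3]=4 → slow++,fast++
(s=3,f=4) a[fast]=7≠a[slow]=4 write a[4]=7 → slow++,fast++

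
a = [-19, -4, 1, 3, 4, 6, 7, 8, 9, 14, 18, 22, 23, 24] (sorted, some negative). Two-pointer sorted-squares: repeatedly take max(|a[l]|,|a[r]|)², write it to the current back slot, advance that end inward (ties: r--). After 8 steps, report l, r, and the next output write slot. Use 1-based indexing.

l=1 r=14: |-19|<=|24| out[14]=576, r--
l=1 r=13: |-19|<=|23| out[13]=529, r--
l=1 r=12: |-19|<=|22| out[12]=484, r--
l=1 r=11: |-19|>|18| out[11]=361, l++
l=2 r=11: |-4|<=|18| out[10]=324, r--
l=2 r=10: |-4|<=|14| out[9]=196, r--
l=2 r=9: |-4|<=|9| out[8]=81, r--
l=2 r=8: |-4|<=|8| out[7]=64, r--

l=2, r=7, next write slot=6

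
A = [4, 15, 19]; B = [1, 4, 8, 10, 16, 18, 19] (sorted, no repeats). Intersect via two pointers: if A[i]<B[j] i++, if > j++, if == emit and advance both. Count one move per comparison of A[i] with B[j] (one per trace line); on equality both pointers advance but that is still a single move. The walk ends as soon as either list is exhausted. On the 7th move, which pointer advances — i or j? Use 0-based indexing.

i=0 j=0: 4>1, j++
i=0 j=1: 4==4 emit, i++,j++
i=1 j=2: 15>8, j++
i=1 j=3: 15>10, j++
i=1 j=4: 15<16, i++
i=2 j=4: 19>16, j++
i=2 j=5: 19>18, j++

j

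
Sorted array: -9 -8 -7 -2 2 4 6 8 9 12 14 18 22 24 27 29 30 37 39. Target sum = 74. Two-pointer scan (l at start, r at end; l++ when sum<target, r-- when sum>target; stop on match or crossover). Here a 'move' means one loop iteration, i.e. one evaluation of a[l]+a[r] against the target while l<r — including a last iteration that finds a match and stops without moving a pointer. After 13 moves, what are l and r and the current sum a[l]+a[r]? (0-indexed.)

[0,18] -9+39=30 <74 → l++
[1,18] -8+39=31 <74 → l++
[2,18] -7+39=32 <74 → l++
[3,18] -2+39=37 <74 → l++
[4,18] 2+39=41 <74 → l++
[5,18] 4+39=43 <74 → l++
[6,18] 6+39=45 <74 → l++
[7,18] 8+39=47 <74 → l++
[8,18] 9+39=48 <74 → l++
[9,18] 12+39=51 <74 → l++
[10,18] 14+39=53 <74 → l++
[11,18] 18+39=57 <74 → l++
[12,18] 22+39=61 <74 → l++

l=13, r=18, sum=63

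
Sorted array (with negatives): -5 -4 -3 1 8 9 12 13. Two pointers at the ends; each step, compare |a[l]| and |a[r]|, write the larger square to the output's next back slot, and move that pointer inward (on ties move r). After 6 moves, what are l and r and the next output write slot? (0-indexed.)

l=2, r=3, next write slot=1

l=0 r=7: |-5|<=|13| out[7]=169, r--
l=0 r=6: |-5|<=|12| out[6]=144, r--
l=0 r=5: |-5|<=|9| out[5]=81, r--
l=0 r=4: |-5|<=|8| out[4]=64, r--
l=0 r=3: |-5|>|1| out[3]=25, l++
l=1 r=3: |-4|>|1| out[2]=16, l++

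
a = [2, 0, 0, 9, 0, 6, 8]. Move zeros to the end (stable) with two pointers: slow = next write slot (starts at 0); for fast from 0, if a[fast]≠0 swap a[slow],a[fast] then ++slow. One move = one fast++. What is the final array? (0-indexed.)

(s=0,f=0) a[fast]=2≠0 swap→a[0]=2 → slow++,fast++
(s=1,f=1) a[fast]=0 → fast++
(s=1,f=2) a[fast]=0 → fast++
(s=1,f=3) a[fast]=9≠0 swap→a[1]=9 → slow++,fast++
(s=2,f=4) a[fast]=0 → fast++
(s=2,f=5) a[fast]=6≠0 swap→a[2]=6 → slow++,fast++
(s=3,f=6) a[fast]=8≠0 swap→a[3]=8 → slow++,fast++

[2, 9, 6, 8, 0, 0, 0]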